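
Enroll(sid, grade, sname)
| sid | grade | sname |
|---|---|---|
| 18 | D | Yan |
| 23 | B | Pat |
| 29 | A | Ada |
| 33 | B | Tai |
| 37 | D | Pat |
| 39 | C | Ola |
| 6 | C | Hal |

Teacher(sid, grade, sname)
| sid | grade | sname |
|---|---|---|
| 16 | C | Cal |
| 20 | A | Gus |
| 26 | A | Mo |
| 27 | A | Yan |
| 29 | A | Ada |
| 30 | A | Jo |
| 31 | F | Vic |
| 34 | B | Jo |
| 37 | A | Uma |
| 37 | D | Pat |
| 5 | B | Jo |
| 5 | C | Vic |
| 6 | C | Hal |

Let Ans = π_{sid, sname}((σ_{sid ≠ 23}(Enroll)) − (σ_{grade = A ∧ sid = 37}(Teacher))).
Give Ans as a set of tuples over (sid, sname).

{(18, Yan), (29, Ada), (33, Tai), (37, Pat), (39, Ola), (6, Hal)}

Selection sid ≠ 23: {(18, D, Yan), (29, A, Ada), (33, B, Tai), (37, D, Pat), (39, C, Ola), (6, C, Hal)}
Selection grade = A ∧ sid = 37: {(37, A, Uma)}
Difference: {(18, D, Yan), (29, A, Ada), (33, B, Tai), (37, D, Pat), (39, C, Ola), (6, C, Hal)} with {(37, A, Uma)} → {(18, D, Yan), (29, A, Ada), (33, B, Tai), (37, D, Pat), (39, C, Ola), (6, C, Hal)}
Keep only column(s) sid, sname: {(18, Yan), (29, Ada), (33, Tai), (37, Pat), (39, Ola), (6, Hal)}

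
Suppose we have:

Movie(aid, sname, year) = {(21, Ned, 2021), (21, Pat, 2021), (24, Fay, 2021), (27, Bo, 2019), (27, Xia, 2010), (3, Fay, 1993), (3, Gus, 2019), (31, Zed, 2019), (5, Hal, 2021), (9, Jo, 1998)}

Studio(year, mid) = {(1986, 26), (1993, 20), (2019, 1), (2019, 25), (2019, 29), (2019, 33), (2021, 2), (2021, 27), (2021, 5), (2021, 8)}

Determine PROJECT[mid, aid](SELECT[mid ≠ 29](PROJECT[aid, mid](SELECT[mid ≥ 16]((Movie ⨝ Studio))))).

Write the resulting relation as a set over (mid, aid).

Movie ⋈ Studio (natural join on year): {(21, Ned, 2021, 2), (21, Ned, 2021, 27), (21, Ned, 2021, 5), (21, Ned, 2021, 8), (21, Pat, 2021, 2), (21, Pat, 2021, 27), (21, Pat, 2021, 5), (21, Pat, 2021, 8), (24, Fay, 2021, 2), (24, Fay, 2021, 27), (24, Fay, 2021, 5), (24, Fay, 2021, 8), (27, Bo, 2019, 1), (27, Bo, 2019, 25), (27, Bo, 2019, 29), (27, Bo, 2019, 33), (3, Fay, 1993, 20), (3, Gus, 2019, 1), (3, Gus, 2019, 25), (3, Gus, 2019, 29), (3, Gus, 2019, 33), (31, Zed, 2019, 1), (31, Zed, 2019, 25), (31, Zed, 2019, 29), (31, Zed, 2019, 33), (5, Hal, 2021, 2), (5, Hal, 2021, 27), (5, Hal, 2021, 5), (5, Hal, 2021, 8)}
Filtering on mid ≥ 16 leaves {(21, Ned, 2021, 27), (21, Pat, 2021, 27), (24, Fay, 2021, 27), (27, Bo, 2019, 25), (27, Bo, 2019, 29), (27, Bo, 2019, 33), (3, Fay, 1993, 20), (3, Gus, 2019, 25), (3, Gus, 2019, 29), (3, Gus, 2019, 33), (31, Zed, 2019, 25), (31, Zed, 2019, 29), (31, Zed, 2019, 33), (5, Hal, 2021, 27)}.
π[aid, mid]: project onto (aid, mid) (1 duplicate(s) eliminated) → {(21, 27), (24, 27), (27, 25), (27, 29), (27, 33), (3, 20), (3, 25), (3, 29), (3, 33), (31, 25), (31, 29), (31, 33), (5, 27)}
Filtering on mid ≠ 29 leaves {(21, 27), (24, 27), (27, 25), (27, 33), (3, 20), (3, 25), (3, 33), (31, 25), (31, 33), (5, 27)}.
π[mid, aid]: project onto (mid, aid) → {(20, 3), (25, 27), (25, 3), (25, 31), (27, 21), (27, 24), (27, 5), (33, 27), (33, 3), (33, 31)}

{(20, 3), (25, 27), (25, 3), (25, 31), (27, 21), (27, 24), (27, 5), (33, 27), (33, 3), (33, 31)}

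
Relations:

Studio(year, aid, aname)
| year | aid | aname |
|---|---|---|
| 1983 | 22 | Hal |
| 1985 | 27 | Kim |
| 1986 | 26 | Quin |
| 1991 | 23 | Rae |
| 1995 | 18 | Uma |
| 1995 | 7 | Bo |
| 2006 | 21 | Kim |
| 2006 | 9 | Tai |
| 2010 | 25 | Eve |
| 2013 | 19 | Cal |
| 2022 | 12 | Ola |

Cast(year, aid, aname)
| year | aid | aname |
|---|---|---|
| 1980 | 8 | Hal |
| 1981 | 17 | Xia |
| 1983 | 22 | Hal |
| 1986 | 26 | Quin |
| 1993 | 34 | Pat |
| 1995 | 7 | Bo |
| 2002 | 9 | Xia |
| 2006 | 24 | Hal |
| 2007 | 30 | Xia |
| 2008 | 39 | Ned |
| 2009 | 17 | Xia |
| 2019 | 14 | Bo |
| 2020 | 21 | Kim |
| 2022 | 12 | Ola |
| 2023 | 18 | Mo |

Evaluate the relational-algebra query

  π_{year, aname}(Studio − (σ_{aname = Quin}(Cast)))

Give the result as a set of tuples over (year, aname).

{(1983, Hal), (1985, Kim), (1991, Rae), (1995, Bo), (1995, Uma), (2006, Kim), (2006, Tai), (2010, Eve), (2013, Cal), (2022, Ola)}

σ[aname = Quin]: keep tuples satisfying aname = Quin → {(1986, 26, Quin)}
Set difference of the two operands is {(1983, 22, Hal), (1985, 27, Kim), (1991, 23, Rae), (1995, 18, Uma), (1995, 7, Bo), (2006, 21, Kim), (2006, 9, Tai), (2010, 25, Eve), (2013, 19, Cal), (2022, 12, Ola)}.
Keep only column(s) year, aname: {(1983, Hal), (1985, Kim), (1991, Rae), (1995, Bo), (1995, Uma), (2006, Kim), (2006, Tai), (2010, Eve), (2013, Cal), (2022, Ola)}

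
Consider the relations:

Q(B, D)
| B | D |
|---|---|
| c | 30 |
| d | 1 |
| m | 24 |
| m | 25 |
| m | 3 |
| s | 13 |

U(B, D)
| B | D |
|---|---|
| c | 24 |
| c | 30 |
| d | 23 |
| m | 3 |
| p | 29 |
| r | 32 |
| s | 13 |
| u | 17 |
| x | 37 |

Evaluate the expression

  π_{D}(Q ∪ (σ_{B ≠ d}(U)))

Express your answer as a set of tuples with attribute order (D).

{1, 13, 17, 24, 25, 29, 3, 30, 32, 37}

σ[B ≠ d]: keep tuples satisfying B ≠ d → {(c, 24), (c, 30), (m, 3), (p, 29), (r, 32), (s, 13), (u, 17), (x, 37)}
Union: {(c, 30), (d, 1), (m, 24), (m, 25), (m, 3), (s, 13)} with {(c, 24), (c, 30), (m, 3), (p, 29), (r, 32), (s, 13), (u, 17), (x, 37)} → {(c, 24), (c, 30), (d, 1), (m, 24), (m, 25), (m, 3), (p, 29), (r, 32), (s, 13), (u, 17), (x, 37)}
π[D]: project onto (D) (1 duplicate(s) eliminated) → {1, 13, 17, 24, 25, 29, 3, 30, 32, 37}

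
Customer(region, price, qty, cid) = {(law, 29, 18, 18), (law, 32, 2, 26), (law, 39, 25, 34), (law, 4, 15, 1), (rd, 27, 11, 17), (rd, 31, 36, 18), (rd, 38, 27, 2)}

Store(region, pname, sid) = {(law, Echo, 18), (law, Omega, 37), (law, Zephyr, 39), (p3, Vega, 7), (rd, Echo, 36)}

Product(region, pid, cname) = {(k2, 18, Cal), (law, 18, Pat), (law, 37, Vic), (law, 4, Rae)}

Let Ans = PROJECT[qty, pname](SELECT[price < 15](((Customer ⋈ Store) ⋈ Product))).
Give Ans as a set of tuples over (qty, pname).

{(15, Echo), (15, Omega), (15, Zephyr)}

Joining Customer and Store on region yields {(law, 29, 18, 18, Echo, 18), (law, 29, 18, 18, Omega, 37), (law, 29, 18, 18, Zephyr, 39), (law, 32, 2, 26, Echo, 18), (law, 32, 2, 26, Omega, 37), (law, 32, 2, 26, Zephyr, 39), (law, 39, 25, 34, Echo, 18), (law, 39, 25, 34, Omega, 37), (law, 39, 25, 34, Zephyr, 39), (law, 4, 15, 1, Echo, 18), (law, 4, 15, 1, Omega, 37), (law, 4, 15, 1, Zephyr, 39), (rd, 27, 11, 17, Echo, 36), (rd, 31, 36, 18, Echo, 36), (rd, 38, 27, 2, Echo, 36)}.
Joining (Customer ⋈ Store) and Product on region yields {(law, 29, 18, 18, Echo, 18, 18, Pat), (law, 29, 18, 18, Echo, 18, 37, Vic), (law, 29, 18, 18, Echo, 18, 4, Rae), (law, 29, 18, 18, Omega, 37, 18, Pat), (law, 29, 18, 18, Omega, 37, 37, Vic), (law, 29, 18, 18, Omega, 37, 4, Rae), (law, 29, 18, 18, Zephyr, 39, 18, Pat), (law, 29, 18, 18, Zephyr, 39, 37, Vic), (law, 29, 18, 18, Zephyr, 39, 4, Rae), (law, 32, 2, 26, Echo, 18, 18, Pat), (law, 32, 2, 26, Echo, 18, 37, Vic), (law, 32, 2, 26, Echo, 18, 4, Rae), (law, 32, 2, 26, Omega, 37, 18, Pat), (law, 32, 2, 26, Omega, 37, 37, Vic), (law, 32, 2, 26, Omega, 37, 4, Rae), (law, 32, 2, 26, Zephyr, 39, 18, Pat), (law, 32, 2, 26, Zephyr, 39, 37, Vic), (law, 32, 2, 26, Zephyr, 39, 4, Rae), (law, 39, 25, 34, Echo, 18, 18, Pat), (law, 39, 25, 34, Echo, 18, 37, Vic), (law, 39, 25, 34, Echo, 18, 4, Rae), (law, 39, 25, 34, Omega, 37, 18, Pat), (law, 39, 25, 34, Omega, 37, 37, Vic), (law, 39, 25, 34, Omega, 37, 4, Rae), (law, 39, 25, 34, Zephyr, 39, 18, Pat), (law, 39, 25, 34, Zephyr, 39, 37, Vic), (law, 39, 25, 34, Zephyr, 39, 4, Rae), (law, 4, 15, 1, Echo, 18, 18, Pat), (law, 4, 15, 1, Echo, 18, 37, Vic), (law, 4, 15, 1, Echo, 18, 4, Rae), (law, 4, 15, 1, Omega, 37, 18, Pat), (law, 4, 15, 1, Omega, 37, 37, Vic), (law, 4, 15, 1, Omega, 37, 4, Rae), (law, 4, 15, 1, Zephyr, 39, 18, Pat), (law, 4, 15, 1, Zephyr, 39, 37, Vic), (law, 4, 15, 1, Zephyr, 39, 4, Rae)}.
Apply σ_{price < 15}; surviving tuples: {(law, 4, 15, 1, Echo, 18, 18, Pat), (law, 4, 15, 1, Echo, 18, 37, Vic), (law, 4, 15, 1, Echo, 18, 4, Rae), (law, 4, 15, 1, Omega, 37, 18, Pat), (law, 4, 15, 1, Omega, 37, 37, Vic), (law, 4, 15, 1, Omega, 37, 4, Rae), (law, 4, 15, 1, Zephyr, 39, 18, Pat), (law, 4, 15, 1, Zephyr, 39, 37, Vic), (law, 4, 15, 1, Zephyr, 39, 4, Rae)}
π_{qty, pname} gives {(15, Echo), (15, Omega), (15, Zephyr)} (6 duplicate(s) eliminated).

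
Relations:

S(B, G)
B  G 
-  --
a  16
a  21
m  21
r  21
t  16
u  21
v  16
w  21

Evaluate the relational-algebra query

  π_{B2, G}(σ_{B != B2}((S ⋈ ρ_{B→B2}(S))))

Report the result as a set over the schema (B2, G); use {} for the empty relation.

{(a, 16), (a, 21), (m, 21), (r, 21), (t, 16), (u, 21), (v, 16), (w, 21)}

ρ[B→B2]: schema becomes (B2, G); tuples unchanged.
Natural join on G: {(a, 16, a), (a, 16, t), (a, 16, v), (a, 21, a), (a, 21, m), (a, 21, r), (a, 21, u), (a, 21, w), (m, 21, a), (m, 21, m), (m, 21, r), (m, 21, u), (m, 21, w), (r, 21, a), (r, 21, m), (r, 21, r), (r, 21, u), (r, 21, w), (t, 16, a), (t, 16, t), (t, 16, v), (u, 21, a), (u, 21, m), (u, 21, r), (u, 21, u), (u, 21, w), (v, 16, a), (v, 16, t), (v, 16, v), (w, 21, a), (w, 21, m), (w, 21, r), (w, 21, u), (w, 21, w)}
Selection B != B2: {(a, 16, t), (a, 16, v), (a, 21, m), (a, 21, r), (a, 21, u), (a, 21, w), (m, 21, a), (m, 21, r), (m, 21, u), (m, 21, w), (r, 21, a), (r, 21, m), (r, 21, u), (r, 21, w), (t, 16, a), (t, 16, v), (u, 21, a), (u, 21, m), (u, 21, r), (u, 21, w), (v, 16, a), (v, 16, t), (w, 21, a), (w, 21, m), (w, 21, r), (w, 21, u)}
Keep only column(s) B2, G (18 duplicate(s) eliminated): {(a, 16), (a, 21), (m, 21), (r, 21), (t, 16), (u, 21), (v, 16), (w, 21)}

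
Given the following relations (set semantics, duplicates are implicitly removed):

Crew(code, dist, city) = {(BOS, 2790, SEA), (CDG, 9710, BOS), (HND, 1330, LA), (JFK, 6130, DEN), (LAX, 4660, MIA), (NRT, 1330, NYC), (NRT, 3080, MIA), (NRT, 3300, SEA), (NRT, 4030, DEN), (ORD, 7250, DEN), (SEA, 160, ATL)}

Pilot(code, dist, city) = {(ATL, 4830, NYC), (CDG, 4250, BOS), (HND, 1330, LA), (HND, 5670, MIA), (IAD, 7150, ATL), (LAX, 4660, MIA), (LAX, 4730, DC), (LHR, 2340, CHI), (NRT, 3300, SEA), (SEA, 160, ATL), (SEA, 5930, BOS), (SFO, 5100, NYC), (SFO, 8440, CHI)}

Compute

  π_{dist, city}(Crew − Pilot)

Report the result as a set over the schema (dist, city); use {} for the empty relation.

{(1330, NYC), (2790, SEA), (3080, MIA), (4030, DEN), (6130, DEN), (7250, DEN), (9710, BOS)}

Taking the difference: {(BOS, 2790, SEA), (CDG, 9710, BOS), (JFK, 6130, DEN), (NRT, 1330, NYC), (NRT, 3080, MIA), (NRT, 4030, DEN), (ORD, 7250, DEN)}
Projecting to dist, city: {(1330, NYC), (2790, SEA), (3080, MIA), (4030, DEN), (6130, DEN), (7250, DEN), (9710, BOS)}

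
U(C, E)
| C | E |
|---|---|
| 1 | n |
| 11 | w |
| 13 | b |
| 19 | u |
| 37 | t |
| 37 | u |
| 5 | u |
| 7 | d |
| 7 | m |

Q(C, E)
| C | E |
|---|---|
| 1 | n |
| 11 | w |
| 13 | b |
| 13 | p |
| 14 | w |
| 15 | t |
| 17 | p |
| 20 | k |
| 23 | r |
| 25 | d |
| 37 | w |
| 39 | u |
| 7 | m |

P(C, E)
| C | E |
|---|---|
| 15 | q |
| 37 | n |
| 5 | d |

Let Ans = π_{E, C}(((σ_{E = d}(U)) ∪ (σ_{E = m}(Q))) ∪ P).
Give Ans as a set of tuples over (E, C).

Apply σ_{E = d}; surviving tuples: {(7, d)}
Apply σ_{E = m}; surviving tuples: {(7, m)}
Set union of the two operands is {(7, d), (7, m)}.
Set union of the two operands is {(15, q), (37, n), (5, d), (7, d), (7, m)}.
π_{E, C} gives {(d, 5), (d, 7), (m, 7), (n, 37), (q, 15)}.

{(d, 5), (d, 7), (m, 7), (n, 37), (q, 15)}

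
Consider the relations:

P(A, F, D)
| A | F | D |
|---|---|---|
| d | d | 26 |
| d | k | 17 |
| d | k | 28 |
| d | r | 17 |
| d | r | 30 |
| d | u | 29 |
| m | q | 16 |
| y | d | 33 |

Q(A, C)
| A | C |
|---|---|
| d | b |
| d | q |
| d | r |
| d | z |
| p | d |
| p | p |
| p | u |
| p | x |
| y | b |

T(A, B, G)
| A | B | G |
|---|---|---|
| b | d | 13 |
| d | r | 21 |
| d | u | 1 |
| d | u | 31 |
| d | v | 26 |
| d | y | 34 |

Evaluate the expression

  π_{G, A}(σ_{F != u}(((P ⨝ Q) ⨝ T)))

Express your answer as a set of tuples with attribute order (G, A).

{(1, d), (21, d), (26, d), (31, d), (34, d)}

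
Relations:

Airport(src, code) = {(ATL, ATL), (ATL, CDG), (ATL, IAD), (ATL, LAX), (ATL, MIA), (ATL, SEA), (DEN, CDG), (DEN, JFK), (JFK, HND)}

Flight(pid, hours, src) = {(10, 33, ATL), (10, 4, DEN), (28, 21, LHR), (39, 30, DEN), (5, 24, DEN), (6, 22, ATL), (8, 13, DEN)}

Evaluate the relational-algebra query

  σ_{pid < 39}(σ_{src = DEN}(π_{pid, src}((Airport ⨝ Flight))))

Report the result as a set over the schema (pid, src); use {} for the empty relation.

Joining Airport and Flight on src yields {(ATL, ATL, 10, 33), (ATL, ATL, 6, 22), (ATL, CDG, 10, 33), (ATL, CDG, 6, 22), (ATL, IAD, 10, 33), (ATL, IAD, 6, 22), (ATL, LAX, 10, 33), (ATL, LAX, 6, 22), (ATL, MIA, 10, 33), (ATL, MIA, 6, 22), (ATL, SEA, 10, 33), (ATL, SEA, 6, 22), (DEN, CDG, 10, 4), (DEN, CDG, 39, 30), (DEN, CDG, 5, 24), (DEN, CDG, 8, 13), (DEN, JFK, 10, 4), (DEN, JFK, 39, 30), (DEN, JFK, 5, 24), (DEN, JFK, 8, 13)}.
Projecting to pid, src (14 duplicate(s) eliminated): {(10, ATL), (10, DEN), (39, DEN), (5, DEN), (6, ATL), (8, DEN)}
σ[src = DEN]: keep tuples satisfying src = DEN → {(10, DEN), (39, DEN), (5, DEN), (8, DEN)}
σ[pid < 39]: keep tuples satisfying pid < 39 → {(10, DEN), (5, DEN), (8, DEN)}

{(10, DEN), (5, DEN), (8, DEN)}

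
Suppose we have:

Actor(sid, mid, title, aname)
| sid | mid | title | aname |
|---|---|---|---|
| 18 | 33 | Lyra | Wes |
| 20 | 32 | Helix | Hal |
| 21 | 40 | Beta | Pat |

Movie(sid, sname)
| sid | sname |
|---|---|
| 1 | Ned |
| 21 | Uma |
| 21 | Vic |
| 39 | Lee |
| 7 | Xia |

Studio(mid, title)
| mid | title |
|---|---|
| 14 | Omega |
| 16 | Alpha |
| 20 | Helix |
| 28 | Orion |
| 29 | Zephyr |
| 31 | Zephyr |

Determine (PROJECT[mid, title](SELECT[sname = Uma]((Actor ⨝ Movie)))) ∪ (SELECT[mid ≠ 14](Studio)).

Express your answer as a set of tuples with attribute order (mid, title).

{(16, Alpha), (20, Helix), (28, Orion), (29, Zephyr), (31, Zephyr), (40, Beta)}

Actor ⋈ Movie (natural join on sid): {(21, 40, Beta, Pat, Uma), (21, 40, Beta, Pat, Vic)}
Apply σ_{sname = Uma}; surviving tuples: {(21, 40, Beta, Pat, Uma)}
Keep only column(s) mid, title: {(40, Beta)}
Apply σ_{mid ≠ 14}; surviving tuples: {(16, Alpha), (20, Helix), (28, Orion), (29, Zephyr), (31, Zephyr)}
Set union of the two operands is {(16, Alpha), (20, Helix), (28, Orion), (29, Zephyr), (31, Zephyr), (40, Beta)}.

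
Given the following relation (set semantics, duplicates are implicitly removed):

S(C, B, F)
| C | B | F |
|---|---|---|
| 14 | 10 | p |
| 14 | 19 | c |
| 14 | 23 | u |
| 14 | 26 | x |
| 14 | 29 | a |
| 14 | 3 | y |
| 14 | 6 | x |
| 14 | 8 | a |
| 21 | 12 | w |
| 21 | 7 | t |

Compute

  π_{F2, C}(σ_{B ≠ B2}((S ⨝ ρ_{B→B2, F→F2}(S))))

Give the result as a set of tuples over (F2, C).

ρ[B→B2, F→F2]: schema becomes (C, B2, F2); tuples unchanged.
Joining S and ρ_{B→B2, F→F2}(S) on C yields {(14, 10, p, 10, p), (14, 10, p, 19, c), (14, 10, p, 23, u), (14, 10, p, 26, x), (14, 10, p, 29, a), (14, 10, p, 3, y), (14, 10, p, 6, x), (14, 10, p, 8, a), (14, 19, c, 10, p), (14, 19, c, 19, c), (14, 19, c, 23, u), (14, 19, c, 26, x), (14, 19, c, 29, a), (14, 19, c, 3, y), (14, 19, c, 6, x), (14, 19, c, 8, a), (14, 23, u, 10, p), (14, 23, u, 19, c), (14, 23, u, 23, u), (14, 23, u, 26, x), (14, 23, u, 29, a), (14, 23, u, 3, y), (14, 23, u, 6, x), (14, 23, u, 8, a), (14, 26, x, 10, p), (14, 26, x, 19, c), (14, 26, x, 23, u), (14, 26, x, 26, x), (14, 26, x, 29, a), (14, 26, x, 3, y), (14, 26, x, 6, x), (14, 26, x, 8, a), (14, 29, a, 10, p), (14, 29, a, 19, c), (14, 29, a, 23, u), (14, 29, a, 26, x), (14, 29, a, 29, a), (14, 29, a, 3, y), (14, 29, a, 6, x), (14, 29, a, 8, a), (14, 3, y, 10, p), (14, 3, y, 19, c), (14, 3, y, 23, u), (14, 3, y, 26, x), (14, 3, y, 29, a), (14, 3, y, 3, y), (14, 3, y, 6, x), (14, 3, y, 8, a), (14, 6, x, 10, p), (14, 6, x, 19, c), (14, 6, x, 23, u), (14, 6, x, 26, x), (14, 6, x, 29, a), (14, 6, x, 3, y), (14, 6, x, 6, x), (14, 6, x, 8, a), (14, 8, a, 10, p), (14, 8, a, 19, c), (14, 8, a, 23, u), (14, 8, a, 26, x), (14, 8, a, 29, a), (14, 8, a, 3, y), (14, 8, a, 6, x), (14, 8, a, 8, a), (21, 12, w, 12, w), (21, 12, w, 7, t), (21, 7, t, 12, w), (21, 7, t, 7, t)}.
Filtering on B ≠ B2 leaves {(14, 10, p, 19, c), (14, 10, p, 23, u), (14, 10, p, 26, x), (14, 10, p, 29, a), (14, 10, p, 3, y), (14, 10, p, 6, x), (14, 10, p, 8, a), (14, 19, c, 10, p), (14, 19, c, 23, u), (14, 19, c, 26, x), (14, 19, c, 29, a), (14, 19, c, 3, y), (14, 19, c, 6, x), (14, 19, c, 8, a), (14, 23, u, 10, p), (14, 23, u, 19, c), (14, 23, u, 26, x), (14, 23, u, 29, a), (14, 23, u, 3, y), (14, 23, u, 6, x), (14, 23, u, 8, a), (14, 26, x, 10, p), (14, 26, x, 19, c), (14, 26, x, 23, u), (14, 26, x, 29, a), (14, 26, x, 3, y), (14, 26, x, 6, x), (14, 26, x, 8, a), (14, 29, a, 10, p), (14, 29, a, 19, c), (14, 29, a, 23, u), (14, 29, a, 26, x), (14, 29, a, 3, y), (14, 29, a, 6, x), (14, 29, a, 8, a), (14, 3, y, 10, p), (14, 3, y, 19, c), (14, 3, y, 23, u), (14, 3, y, 26, x), (14, 3, y, 29, a), (14, 3, y, 6, x), (14, 3, y, 8, a), (14, 6, x, 10, p), (14, 6, x, 19, c), (14, 6, x, 23, u), (14, 6, x, 26, x), (14, 6, x, 29, a), (14, 6, x, 3, y), (14, 6, x, 8, a), (14, 8, a, 10, p), (14, 8, a, 19, c), (14, 8, a, 23, u), (14, 8, a, 26, x), (14, 8, a, 29, a), (14, 8, a, 3, y), (14, 8, a, 6, x), (21, 12, w, 7, t), (21, 7, t, 12, w)}.
π_{F2, C} gives {(a, 14), (c, 14), (p, 14), (t, 21), (u, 14), (w, 21), (x, 14), (y, 14)} (50 duplicate(s) eliminated).

{(a, 14), (c, 14), (p, 14), (t, 21), (u, 14), (w, 21), (x, 14), (y, 14)}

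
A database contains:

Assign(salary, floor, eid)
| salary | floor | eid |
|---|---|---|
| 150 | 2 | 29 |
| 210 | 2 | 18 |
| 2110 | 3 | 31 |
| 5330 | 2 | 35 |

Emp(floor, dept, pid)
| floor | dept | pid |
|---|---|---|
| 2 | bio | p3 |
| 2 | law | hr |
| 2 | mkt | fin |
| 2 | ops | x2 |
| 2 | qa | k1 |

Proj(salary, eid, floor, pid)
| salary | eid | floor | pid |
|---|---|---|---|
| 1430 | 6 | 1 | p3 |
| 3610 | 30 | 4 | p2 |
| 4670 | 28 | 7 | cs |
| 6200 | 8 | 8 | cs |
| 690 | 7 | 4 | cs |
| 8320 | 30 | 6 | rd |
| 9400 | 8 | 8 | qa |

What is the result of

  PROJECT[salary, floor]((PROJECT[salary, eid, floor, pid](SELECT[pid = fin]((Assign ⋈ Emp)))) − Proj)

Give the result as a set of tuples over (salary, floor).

{(150, 2), (210, 2), (5330, 2)}

Natural join on floor: {(150, 2, 29, bio, p3), (150, 2, 29, law, hr), (150, 2, 29, mkt, fin), (150, 2, 29, ops, x2), (150, 2, 29, qa, k1), (210, 2, 18, bio, p3), (210, 2, 18, law, hr), (210, 2, 18, mkt, fin), (210, 2, 18, ops, x2), (210, 2, 18, qa, k1), (5330, 2, 35, bio, p3), (5330, 2, 35, law, hr), (5330, 2, 35, mkt, fin), (5330, 2, 35, ops, x2), (5330, 2, 35, qa, k1)}
σ[pid = fin]: keep tuples satisfying pid = fin → {(150, 2, 29, mkt, fin), (210, 2, 18, mkt, fin), (5330, 2, 35, mkt, fin)}
Projecting to salary, eid, floor, pid: {(150, 29, 2, fin), (210, 18, 2, fin), (5330, 35, 2, fin)}
Difference: {(150, 29, 2, fin), (210, 18, 2, fin), (5330, 35, 2, fin)} with {(1430, 6, 1, p3), (3610, 30, 4, p2), (4670, 28, 7, cs), (6200, 8, 8, cs), (690, 7, 4, cs), (8320, 30, 6, rd), (9400, 8, 8, qa)} → {(150, 29, 2, fin), (210, 18, 2, fin), (5330, 35, 2, fin)}
Projecting to salary, floor: {(150, 2), (210, 2), (5330, 2)}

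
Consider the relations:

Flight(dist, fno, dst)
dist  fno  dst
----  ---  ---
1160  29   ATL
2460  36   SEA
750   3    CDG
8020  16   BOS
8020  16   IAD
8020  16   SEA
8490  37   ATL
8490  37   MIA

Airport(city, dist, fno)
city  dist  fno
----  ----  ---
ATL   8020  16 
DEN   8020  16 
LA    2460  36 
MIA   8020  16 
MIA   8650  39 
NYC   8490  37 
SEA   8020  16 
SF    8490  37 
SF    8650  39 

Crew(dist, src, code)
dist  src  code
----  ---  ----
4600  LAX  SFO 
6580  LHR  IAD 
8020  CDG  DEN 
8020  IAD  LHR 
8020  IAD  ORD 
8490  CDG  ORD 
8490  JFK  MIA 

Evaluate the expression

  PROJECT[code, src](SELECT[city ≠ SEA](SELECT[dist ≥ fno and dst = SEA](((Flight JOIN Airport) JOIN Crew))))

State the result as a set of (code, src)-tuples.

{(DEN, CDG), (LHR, IAD), (ORD, IAD)}

Natural join on dist, fno: {(2460, 36, SEA, LA), (8020, 16, BOS, ATL), (8020, 16, BOS, DEN), (8020, 16, BOS, MIA), (8020, 16, BOS, SEA), (8020, 16, IAD, ATL), (8020, 16, IAD, DEN), (8020, 16, IAD, MIA), (8020, 16, IAD, SEA), (8020, 16, SEA, ATL), (8020, 16, SEA, DEN), (8020, 16, SEA, MIA), (8020, 16, SEA, SEA), (8490, 37, ATL, NYC), (8490, 37, ATL, SF), (8490, 37, MIA, NYC), (8490, 37, MIA, SF)}
Natural join on dist: {(8020, 16, BOS, ATL, CDG, DEN), (8020, 16, BOS, ATL, IAD, LHR), (8020, 16, BOS, ATL, IAD, ORD), (8020, 16, BOS, DEN, CDG, DEN), (8020, 16, BOS, DEN, IAD, LHR), (8020, 16, BOS, DEN, IAD, ORD), (8020, 16, BOS, MIA, CDG, DEN), (8020, 16, BOS, MIA, IAD, LHR), (8020, 16, BOS, MIA, IAD, ORD), (8020, 16, BOS, SEA, CDG, DEN), (8020, 16, BOS, SEA, IAD, LHR), (8020, 16, BOS, SEA, IAD, ORD), (8020, 16, IAD, ATL, CDG, DEN), (8020, 16, IAD, ATL, IAD, LHR), (8020, 16, IAD, ATL, IAD, ORD), (8020, 16, IAD, DEN, CDG, DEN), (8020, 16, IAD, DEN, IAD, LHR), (8020, 16, IAD, DEN, IAD, ORD), (8020, 16, IAD, MIA, CDG, DEN), (8020, 16, IAD, MIA, IAD, LHR), (8020, 16, IAD, MIA, IAD, ORD), (8020, 16, IAD, SEA, CDG, DEN), (8020, 16, IAD, SEA, IAD, LHR), (8020, 16, IAD, SEA, IAD, ORD), (8020, 16, SEA, ATL, CDG, DEN), (8020, 16, SEA, ATL, IAD, LHR), (8020, 16, SEA, ATL, IAD, ORD), (8020, 16, SEA, DEN, CDG, DEN), (8020, 16, SEA, DEN, IAD, LHR), (8020, 16, SEA, DEN, IAD, ORD), (8020, 16, SEA, MIA, CDG, DEN), (8020, 16, SEA, MIA, IAD, LHR), (8020, 16, SEA, MIA, IAD, ORD), (8020, 16, SEA, SEA, CDG, DEN), (8020, 16, SEA, SEA, IAD, LHR), (8020, 16, SEA, SEA, IAD, ORD), (8490, 37, ATL, NYC, CDG, ORD), (8490, 37, ATL, NYC, JFK, MIA), (8490, 37, ATL, SF, CDG, ORD), (8490, 37, ATL, SF, JFK, MIA), (8490, 37, MIA, NYC, CDG, ORD), (8490, 37, MIA, NYC, JFK, MIA), (8490, 37, MIA, SF, CDG, ORD), (8490, 37, MIA, SF, JFK, MIA)}
Selection dist ≥ fno and dst = SEA: {(8020, 16, SEA, ATL, CDG, DEN), (8020, 16, SEA, ATL, IAD, LHR), (8020, 16, SEA, ATL, IAD, ORD), (8020, 16, SEA, DEN, CDG, DEN), (8020, 16, SEA, DEN, IAD, LHR), (8020, 16, SEA, DEN, IAD, ORD), (8020, 16, SEA, MIA, CDG, DEN), (8020, 16, SEA, MIA, IAD, LHR), (8020, 16, SEA, MIA, IAD, ORD), (8020, 16, SEA, SEA, CDG, DEN), (8020, 16, SEA, SEA, IAD, LHR), (8020, 16, SEA, SEA, IAD, ORD)}
Selection city ≠ SEA: {(8020, 16, SEA, ATL, CDG, DEN), (8020, 16, SEA, ATL, IAD, LHR), (8020, 16, SEA, ATL, IAD, ORD), (8020, 16, SEA, DEN, CDG, DEN), (8020, 16, SEA, DEN, IAD, LHR), (8020, 16, SEA, DEN, IAD, ORD), (8020, 16, SEA, MIA, CDG, DEN), (8020, 16, SEA, MIA, IAD, LHR), (8020, 16, SEA, MIA, IAD, ORD)}
π[code, src]: project onto (code, src) (6 duplicate(s) eliminated) → {(DEN, CDG), (LHR, IAD), (ORD, IAD)}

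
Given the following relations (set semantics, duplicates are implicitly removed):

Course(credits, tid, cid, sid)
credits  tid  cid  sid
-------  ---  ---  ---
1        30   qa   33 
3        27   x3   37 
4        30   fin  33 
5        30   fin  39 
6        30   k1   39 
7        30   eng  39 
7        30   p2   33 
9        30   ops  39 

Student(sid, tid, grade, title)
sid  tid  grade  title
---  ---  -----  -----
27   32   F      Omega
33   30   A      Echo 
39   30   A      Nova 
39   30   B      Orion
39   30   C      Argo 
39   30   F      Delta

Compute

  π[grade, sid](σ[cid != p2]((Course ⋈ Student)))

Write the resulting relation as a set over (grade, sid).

Natural join on tid, sid: {(1, 30, qa, 33, A, Echo), (4, 30, fin, 33, A, Echo), (5, 30, fin, 39, A, Nova), (5, 30, fin, 39, B, Orion), (5, 30, fin, 39, C, Argo), (5, 30, fin, 39, F, Delta), (6, 30, k1, 39, A, Nova), (6, 30, k1, 39, B, Orion), (6, 30, k1, 39, C, Argo), (6, 30, k1, 39, F, Delta), (7, 30, eng, 39, A, Nova), (7, 30, eng, 39, B, Orion), (7, 30, eng, 39, C, Argo), (7, 30, eng, 39, F, Delta), (7, 30, p2, 33, A, Echo), (9, 30, ops, 39, A, Nova), (9, 30, ops, 39, B, Orion), (9, 30, ops, 39, C, Argo), (9, 30, ops, 39, F, Delta)}
Filtering on cid != p2 leaves {(1, 30, qa, 33, A, Echo), (4, 30, fin, 33, A, Echo), (5, 30, fin, 39, A, Nova), (5, 30, fin, 39, B, Orion), (5, 30, fin, 39, C, Argo), (5, 30, fin, 39, F, Delta), (6, 30, k1, 39, A, Nova), (6, 30, k1, 39, B, Orion), (6, 30, k1, 39, C, Argo), (6, 30, k1, 39, F, Delta), (7, 30, eng, 39, A, Nova), (7, 30, eng, 39, B, Orion), (7, 30, eng, 39, C, Argo), (7, 30, eng, 39, F, Delta), (9, 30, ops, 39, A, Nova), (9, 30, ops, 39, B, Orion), (9, 30, ops, 39, C, Argo), (9, 30, ops, 39, F, Delta)}.
Projecting to grade, sid (13 duplicate(s) eliminated): {(A, 33), (A, 39), (B, 39), (C, 39), (F, 39)}

{(A, 33), (A, 39), (B, 39), (C, 39), (F, 39)}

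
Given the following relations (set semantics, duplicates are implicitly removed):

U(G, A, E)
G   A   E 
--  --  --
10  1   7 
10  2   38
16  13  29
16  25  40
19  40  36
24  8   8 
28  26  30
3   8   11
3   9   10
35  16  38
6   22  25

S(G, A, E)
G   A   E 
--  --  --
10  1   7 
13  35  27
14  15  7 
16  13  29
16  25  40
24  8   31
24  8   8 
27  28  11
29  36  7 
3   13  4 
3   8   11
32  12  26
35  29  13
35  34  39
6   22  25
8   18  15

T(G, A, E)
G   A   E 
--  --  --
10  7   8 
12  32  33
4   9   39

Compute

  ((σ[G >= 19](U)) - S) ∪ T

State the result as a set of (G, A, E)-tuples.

{(10, 7, 8), (12, 32, 33), (19, 40, 36), (28, 26, 30), (35, 16, 38), (4, 9, 39)}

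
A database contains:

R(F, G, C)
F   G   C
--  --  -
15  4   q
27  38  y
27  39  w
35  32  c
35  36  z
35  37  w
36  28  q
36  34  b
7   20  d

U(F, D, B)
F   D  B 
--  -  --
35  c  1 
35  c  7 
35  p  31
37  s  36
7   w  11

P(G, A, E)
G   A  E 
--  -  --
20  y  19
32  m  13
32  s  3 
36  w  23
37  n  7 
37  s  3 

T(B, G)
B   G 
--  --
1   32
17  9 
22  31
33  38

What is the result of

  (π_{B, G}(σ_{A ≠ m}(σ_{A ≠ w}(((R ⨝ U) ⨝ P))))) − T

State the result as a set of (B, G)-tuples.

{(1, 37), (11, 20), (31, 32), (31, 37), (7, 32), (7, 37)}

R ⋈ U (natural join on F): {(35, 32, c, c, 1), (35, 32, c, c, 7), (35, 32, c, p, 31), (35, 36, z, c, 1), (35, 36, z, c, 7), (35, 36, z, p, 31), (35, 37, w, c, 1), (35, 37, w, c, 7), (35, 37, w, p, 31), (7, 20, d, w, 11)}
(R ⨝ U) ⋈ P (natural join on G): {(35, 32, c, c, 1, m, 13), (35, 32, c, c, 1, s, 3), (35, 32, c, c, 7, m, 13), (35, 32, c, c, 7, s, 3), (35, 32, c, p, 31, m, 13), (35, 32, c, p, 31, s, 3), (35, 36, z, c, 1, w, 23), (35, 36, z, c, 7, w, 23), (35, 36, z, p, 31, w, 23), (35, 37, w, c, 1, n, 7), (35, 37, w, c, 1, s, 3), (35, 37, w, c, 7, n, 7), (35, 37, w, c, 7, s, 3), (35, 37, w, p, 31, n, 7), (35, 37, w, p, 31, s, 3), (7, 20, d, w, 11, y, 19)}
σ[A ≠ w]: keep tuples satisfying A ≠ w → {(35, 32, c, c, 1, m, 13), (35, 32, c, c, 1, s, 3), (35, 32, c, c, 7, m, 13), (35, 32, c, c, 7, s, 3), (35, 32, c, p, 31, m, 13), (35, 32, c, p, 31, s, 3), (35, 37, w, c, 1, n, 7), (35, 37, w, c, 1, s, 3), (35, 37, w, c, 7, n, 7), (35, 37, w, c, 7, s, 3), (35, 37, w, p, 31, n, 7), (35, 37, w, p, 31, s, 3), (7, 20, d, w, 11, y, 19)}
σ[A ≠ m]: keep tuples satisfying A ≠ m → {(35, 32, c, c, 1, s, 3), (35, 32, c, c, 7, s, 3), (35, 32, c, p, 31, s, 3), (35, 37, w, c, 1, n, 7), (35, 37, w, c, 1, s, 3), (35, 37, w, c, 7, n, 7), (35, 37, w, c, 7, s, 3), (35, 37, w, p, 31, n, 7), (35, 37, w, p, 31, s, 3), (7, 20, d, w, 11, y, 19)}
Projecting to B, G (3 duplicate(s) eliminated): {(1, 32), (1, 37), (11, 20), (31, 32), (31, 37), (7, 32), (7, 37)}
Taking the difference: {(1, 37), (11, 20), (31, 32), (31, 37), (7, 32), (7, 37)}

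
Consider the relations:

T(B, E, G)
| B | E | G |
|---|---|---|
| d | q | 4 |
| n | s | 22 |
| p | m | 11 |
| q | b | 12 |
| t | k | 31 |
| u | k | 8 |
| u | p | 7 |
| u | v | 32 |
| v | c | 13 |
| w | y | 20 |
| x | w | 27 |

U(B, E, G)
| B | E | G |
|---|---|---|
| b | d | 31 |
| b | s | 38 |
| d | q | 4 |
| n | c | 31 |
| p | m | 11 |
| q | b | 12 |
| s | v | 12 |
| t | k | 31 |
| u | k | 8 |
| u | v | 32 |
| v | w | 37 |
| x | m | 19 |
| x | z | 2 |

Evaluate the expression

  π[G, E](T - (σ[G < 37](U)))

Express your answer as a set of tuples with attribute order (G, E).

{(13, c), (20, y), (22, s), (27, w), (7, p)}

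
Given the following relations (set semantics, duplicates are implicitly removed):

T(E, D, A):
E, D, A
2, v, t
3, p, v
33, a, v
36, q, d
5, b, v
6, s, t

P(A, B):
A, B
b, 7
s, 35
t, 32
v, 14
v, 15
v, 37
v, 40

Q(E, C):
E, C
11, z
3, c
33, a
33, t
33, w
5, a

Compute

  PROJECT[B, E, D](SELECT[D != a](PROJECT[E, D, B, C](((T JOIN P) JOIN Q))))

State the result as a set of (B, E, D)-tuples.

T ⋈ P (natural join on A): {(2, v, t, 32), (3, p, v, 14), (3, p, v, 15), (3, p, v, 37), (3, p, v, 40), (33, a, v, 14), (33, a, v, 15), (33, a, v, 37), (33, a, v, 40), (5, b, v, 14), (5, b, v, 15), (5, b, v, 37), (5, b, v, 40), (6, s, t, 32)}
(T JOIN P) ⋈ Q (natural join on E): {(3, p, v, 14, c), (3, p, v, 15, c), (3, p, v, 37, c), (3, p, v, 40, c), (33, a, v, 14, a), (33, a, v, 14, t), (33, a, v, 14, w), (33, a, v, 15, a), (33, a, v, 15, t), (33, a, v, 15, w), (33, a, v, 37, a), (33, a, v, 37, t), (33, a, v, 37, w), (33, a, v, 40, a), (33, a, v, 40, t), (33, a, v, 40, w), (5, b, v, 14, a), (5, b, v, 15, a), (5, b, v, 37, a), (5, b, v, 40, a)}
Keep only column(s) E, D, B, C: {(3, p, 14, c), (3, p, 15, c), (3, p, 37, c), (3, p, 40, c), (33, a, 14, a), (33, a, 14, t), (33, a, 14, w), (33, a, 15, a), (33, a, 15, t), (33, a, 15, w), (33, a, 37, a), (33, a, 37, t), (33, a, 37, w), (33, a, 40, a), (33, a, 40, t), (33, a, 40, w), (5, b, 14, a), (5, b, 15, a), (5, b, 37, a), (5, b, 40, a)}
Apply σ_{D != a}; surviving tuples: {(3, p, 14, c), (3, p, 15, c), (3, p, 37, c), (3, p, 40, c), (5, b, 14, a), (5, b, 15, a), (5, b, 37, a), (5, b, 40, a)}
Keep only column(s) B, E, D: {(14, 3, p), (14, 5, b), (15, 3, p), (15, 5, b), (37, 3, p), (37, 5, b), (40, 3, p), (40, 5, b)}

{(14, 3, p), (14, 5, b), (15, 3, p), (15, 5, b), (37, 3, p), (37, 5, b), (40, 3, p), (40, 5, b)}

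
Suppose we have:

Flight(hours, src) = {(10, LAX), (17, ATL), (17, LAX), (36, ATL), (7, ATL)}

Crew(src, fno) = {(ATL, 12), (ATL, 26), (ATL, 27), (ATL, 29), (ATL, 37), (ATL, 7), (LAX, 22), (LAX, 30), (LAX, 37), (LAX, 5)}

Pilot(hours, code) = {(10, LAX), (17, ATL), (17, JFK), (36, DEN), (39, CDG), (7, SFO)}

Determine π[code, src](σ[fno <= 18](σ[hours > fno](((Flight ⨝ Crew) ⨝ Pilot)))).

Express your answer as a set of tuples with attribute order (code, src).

{(ATL, ATL), (ATL, LAX), (DEN, ATL), (JFK, ATL), (JFK, LAX), (LAX, LAX)}

Joining Flight and Crew on src yields {(10, LAX, 22), (10, LAX, 30), (10, LAX, 37), (10, LAX, 5), (17, ATL, 12), (17, ATL, 26), (17, ATL, 27), (17, ATL, 29), (17, ATL, 37), (17, ATL, 7), (17, LAX, 22), (17, LAX, 30), (17, LAX, 37), (17, LAX, 5), (36, ATL, 12), (36, ATL, 26), (36, ATL, 27), (36, ATL, 29), (36, ATL, 37), (36, ATL, 7), (7, ATL, 12), (7, ATL, 26), (7, ATL, 27), (7, ATL, 29), (7, ATL, 37), (7, ATL, 7)}.
Joining (Flight ⨝ Crew) and Pilot on hours yields {(10, LAX, 22, LAX), (10, LAX, 30, LAX), (10, LAX, 37, LAX), (10, LAX, 5, LAX), (17, ATL, 12, ATL), (17, ATL, 12, JFK), (17, ATL, 26, ATL), (17, ATL, 26, JFK), (17, ATL, 27, ATL), (17, ATL, 27, JFK), (17, ATL, 29, ATL), (17, ATL, 29, JFK), (17, ATL, 37, ATL), (17, ATL, 37, JFK), (17, ATL, 7, ATL), (17, ATL, 7, JFK), (17, LAX, 22, ATL), (17, LAX, 22, JFK), (17, LAX, 30, ATL), (17, LAX, 30, JFK), (17, LAX, 37, ATL), (17, LAX, 37, JFK), (17, LAX, 5, ATL), (17, LAX, 5, JFK), (36, ATL, 12, DEN), (36, ATL, 26, DEN), (36, ATL, 27, DEN), (36, ATL, 29, DEN), (36, ATL, 37, DEN), (36, ATL, 7, DEN), (7, ATL, 12, SFO), (7, ATL, 26, SFO), (7, ATL, 27, SFO), (7, ATL, 29, SFO), (7, ATL, 37, SFO), (7, ATL, 7, SFO)}.
Selection hours > fno: {(10, LAX, 5, LAX), (17, ATL, 12, ATL), (17, ATL, 12, JFK), (17, ATL, 7, ATL), (17, ATL, 7, JFK), (17, LAX, 5, ATL), (17, LAX, 5, JFK), (36, ATL, 12, DEN), (36, ATL, 26, DEN), (36, ATL, 27, DEN), (36, ATL, 29, DEN), (36, ATL, 7, DEN)}
Selection fno <= 18: {(10, LAX, 5, LAX), (17, ATL, 12, ATL), (17, ATL, 12, JFK), (17, ATL, 7, ATL), (17, ATL, 7, JFK), (17, LAX, 5, ATL), (17, LAX, 5, JFK), (36, ATL, 12, DEN), (36, ATL, 7, DEN)}
Keep only column(s) code, src (3 duplicate(s) eliminated): {(ATL, ATL), (ATL, LAX), (DEN, ATL), (JFK, ATL), (JFK, LAX), (LAX, LAX)}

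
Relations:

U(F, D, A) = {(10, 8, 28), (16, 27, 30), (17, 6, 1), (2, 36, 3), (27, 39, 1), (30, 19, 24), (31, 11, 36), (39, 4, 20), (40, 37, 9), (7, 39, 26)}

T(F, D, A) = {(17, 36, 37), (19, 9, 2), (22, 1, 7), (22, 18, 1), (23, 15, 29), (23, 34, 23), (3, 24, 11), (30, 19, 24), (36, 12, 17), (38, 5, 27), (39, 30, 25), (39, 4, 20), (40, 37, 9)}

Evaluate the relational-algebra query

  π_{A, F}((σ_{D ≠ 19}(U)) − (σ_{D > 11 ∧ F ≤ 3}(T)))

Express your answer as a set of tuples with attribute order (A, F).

{(1, 17), (1, 27), (20, 39), (26, 7), (28, 10), (3, 2), (30, 16), (36, 31), (9, 40)}

Apply σ_{D ≠ 19}; surviving tuples: {(10, 8, 28), (16, 27, 30), (17, 6, 1), (2, 36, 3), (27, 39, 1), (31, 11, 36), (39, 4, 20), (40, 37, 9), (7, 39, 26)}
Apply σ_{D > 11 ∧ F ≤ 3}; surviving tuples: {(3, 24, 11)}
Set difference of the two operands is {(10, 8, 28), (16, 27, 30), (17, 6, 1), (2, 36, 3), (27, 39, 1), (31, 11, 36), (39, 4, 20), (40, 37, 9), (7, 39, 26)}.
π[A, F]: project onto (A, F) → {(1, 17), (1, 27), (20, 39), (26, 7), (28, 10), (3, 2), (30, 16), (36, 31), (9, 40)}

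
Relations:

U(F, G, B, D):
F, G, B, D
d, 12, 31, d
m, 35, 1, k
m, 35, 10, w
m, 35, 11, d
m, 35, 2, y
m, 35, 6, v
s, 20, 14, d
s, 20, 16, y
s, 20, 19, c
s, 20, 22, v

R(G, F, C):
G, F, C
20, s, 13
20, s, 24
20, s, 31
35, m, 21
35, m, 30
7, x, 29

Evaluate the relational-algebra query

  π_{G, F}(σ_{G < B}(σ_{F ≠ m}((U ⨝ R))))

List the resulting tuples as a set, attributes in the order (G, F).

{(20, s)}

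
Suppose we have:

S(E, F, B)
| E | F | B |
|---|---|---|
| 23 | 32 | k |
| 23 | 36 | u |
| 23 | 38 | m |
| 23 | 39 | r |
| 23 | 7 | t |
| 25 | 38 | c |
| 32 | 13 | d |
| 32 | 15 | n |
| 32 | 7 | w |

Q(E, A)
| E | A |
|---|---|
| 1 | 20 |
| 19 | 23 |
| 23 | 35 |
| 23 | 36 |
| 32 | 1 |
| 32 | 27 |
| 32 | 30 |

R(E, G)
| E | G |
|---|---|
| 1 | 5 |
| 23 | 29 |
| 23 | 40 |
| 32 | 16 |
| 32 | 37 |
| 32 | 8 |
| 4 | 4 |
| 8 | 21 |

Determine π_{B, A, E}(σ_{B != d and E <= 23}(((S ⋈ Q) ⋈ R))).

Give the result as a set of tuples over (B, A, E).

Natural join on E: {(23, 32, k, 35), (23, 32, k, 36), (23, 36, u, 35), (23, 36, u, 36), (23, 38, m, 35), (23, 38, m, 36), (23, 39, r, 35), (23, 39, r, 36), (23, 7, t, 35), (23, 7, t, 36), (32, 13, d, 1), (32, 13, d, 27), (32, 13, d, 30), (32, 15, n, 1), (32, 15, n, 27), (32, 15, n, 30), (32, 7, w, 1), (32, 7, w, 27), (32, 7, w, 30)}
Natural join on E: {(23, 32, k, 35, 29), (23, 32, k, 35, 40), (23, 32, k, 36, 29), (23, 32, k, 36, 40), (23, 36, u, 35, 29), (23, 36, u, 35, 40), (23, 36, u, 36, 29), (23, 36, u, 36, 40), (23, 38, m, 35, 29), (23, 38, m, 35, 40), (23, 38, m, 36, 29), (23, 38, m, 36, 40), (23, 39, r, 35, 29), (23, 39, r, 35, 40), (23, 39, r, 36, 29), (23, 39, r, 36, 40), (23, 7, t, 35, 29), (23, 7, t, 35, 40), (23, 7, t, 36, 29), (23, 7, t, 36, 40), (32, 13, d, 1, 16), (32, 13, d, 1, 37), (32, 13, d, 1, 8), (32, 13, d, 27, 16), (32, 13, d, 27, 37), (32, 13, d, 27, 8), (32, 13, d, 30, 16), (32, 13, d, 30, 37), (32, 13, d, 30, 8), (32, 15, n, 1, 16), (32, 15, n, 1, 37), (32, 15, n, 1, 8), (32, 15, n, 27, 16), (32, 15, n, 27, 37), (32, 15, n, 27, 8), (32, 15, n, 30, 16), (32, 15, n, 30, 37), (32, 15, n, 30, 8), (32, 7, w, 1, 16), (32, 7, w, 1, 37), (32, 7, w, 1, 8), (32, 7, w, 27, 16), (32, 7, w, 27, 37), (32, 7, w, 27, 8), (32, 7, w, 30, 16), (32, 7, w, 30, 37), (32, 7, w, 30, 8)}
Selection B != d and E <= 23: {(23, 32, k, 35, 29), (23, 32, k, 35, 40), (23, 32, k, 36, 29), (23, 32, k, 36, 40), (23, 36, u, 35, 29), (23, 36, u, 35, 40), (23, 36, u, 36, 29), (23, 36, u, 36, 40), (23, 38, m, 35, 29), (23, 38, m, 35, 40), (23, 38, m, 36, 29), (23, 38, m, 36, 40), (23, 39, r, 35, 29), (23, 39, r, 35, 40), (23, 39, r, 36, 29), (23, 39, r, 36, 40), (23, 7, t, 35, 29), (23, 7, t, 35, 40), (23, 7, t, 36, 29), (23, 7, t, 36, 40)}
π[B, A, E]: project onto (B, A, E) (10 duplicate(s) eliminated) → {(k, 35, 23), (k, 36, 23), (m, 35, 23), (m, 36, 23), (r, 35, 23), (r, 36, 23), (t, 35, 23), (t, 36, 23), (u, 35, 23), (u, 36, 23)}

{(k, 35, 23), (k, 36, 23), (m, 35, 23), (m, 36, 23), (r, 35, 23), (r, 36, 23), (t, 35, 23), (t, 36, 23), (u, 35, 23), (u, 36, 23)}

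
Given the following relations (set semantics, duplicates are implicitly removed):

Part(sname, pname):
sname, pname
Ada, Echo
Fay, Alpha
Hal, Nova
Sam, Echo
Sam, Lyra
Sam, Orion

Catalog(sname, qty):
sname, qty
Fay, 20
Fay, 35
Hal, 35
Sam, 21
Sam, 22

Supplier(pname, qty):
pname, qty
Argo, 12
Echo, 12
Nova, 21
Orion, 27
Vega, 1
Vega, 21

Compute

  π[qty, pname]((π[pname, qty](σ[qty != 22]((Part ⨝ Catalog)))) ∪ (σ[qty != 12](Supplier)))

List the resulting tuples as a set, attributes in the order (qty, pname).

{(1, Vega), (20, Alpha), (21, Echo), (21, Lyra), (21, Nova), (21, Orion), (21, Vega), (27, Orion), (35, Alpha), (35, Nova)}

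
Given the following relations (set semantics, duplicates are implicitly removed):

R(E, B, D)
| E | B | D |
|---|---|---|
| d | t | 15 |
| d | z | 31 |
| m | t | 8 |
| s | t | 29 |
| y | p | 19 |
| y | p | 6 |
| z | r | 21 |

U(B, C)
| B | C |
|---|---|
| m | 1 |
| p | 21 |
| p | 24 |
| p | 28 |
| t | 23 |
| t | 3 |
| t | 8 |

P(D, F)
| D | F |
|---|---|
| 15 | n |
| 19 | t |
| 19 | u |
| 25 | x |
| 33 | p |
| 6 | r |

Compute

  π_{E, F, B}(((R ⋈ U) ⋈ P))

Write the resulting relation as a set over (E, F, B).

R ⋈ U (natural join on B): {(d, t, 15, 23), (d, t, 15, 3), (d, t, 15, 8), (m, t, 8, 23), (m, t, 8, 3), (m, t, 8, 8), (s, t, 29, 23), (s, t, 29, 3), (s, t, 29, 8), (y, p, 19, 21), (y, p, 19, 24), (y, p, 19, 28), (y, p, 6, 21), (y, p, 6, 24), (y, p, 6, 28)}
(R ⋈ U) ⋈ P (natural join on D): {(d, t, 15, 23, n), (d, t, 15, 3, n), (d, t, 15, 8, n), (y, p, 19, 21, t), (y, p, 19, 21, u), (y, p, 19, 24, t), (y, p, 19, 24, u), (y, p, 19, 28, t), (y, p, 19, 28, u), (y, p, 6, 21, r), (y, p, 6, 24, r), (y, p, 6, 28, r)}
Projecting to E, F, B (8 duplicate(s) eliminated): {(d, n, t), (y, r, p), (y, t, p), (y, u, p)}

{(d, n, t), (y, r, p), (y, t, p), (y, u, p)}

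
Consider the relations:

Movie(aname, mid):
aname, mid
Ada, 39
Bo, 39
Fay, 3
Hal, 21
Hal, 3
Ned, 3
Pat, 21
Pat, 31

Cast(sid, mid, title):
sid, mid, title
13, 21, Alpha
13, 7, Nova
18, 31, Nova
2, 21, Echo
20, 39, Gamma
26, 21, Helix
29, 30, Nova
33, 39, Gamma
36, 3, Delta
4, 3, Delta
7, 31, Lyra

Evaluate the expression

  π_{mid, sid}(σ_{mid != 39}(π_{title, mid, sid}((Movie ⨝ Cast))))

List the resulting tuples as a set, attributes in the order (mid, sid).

{(21, 13), (21, 2), (21, 26), (3, 36), (3, 4), (31, 18), (31, 7)}

Joining Movie and Cast on mid yields {(Ada, 39, 20, Gamma), (Ada, 39, 33, Gamma), (Bo, 39, 20, Gamma), (Bo, 39, 33, Gamma), (Fay, 3, 36, Delta), (Fay, 3, 4, Delta), (Hal, 21, 13, Alpha), (Hal, 21, 2, Echo), (Hal, 21, 26, Helix), (Hal, 3, 36, Delta), (Hal, 3, 4, Delta), (Ned, 3, 36, Delta), (Ned, 3, 4, Delta), (Pat, 21, 13, Alpha), (Pat, 21, 2, Echo), (Pat, 21, 26, Helix), (Pat, 31, 18, Nova), (Pat, 31, 7, Lyra)}.
Projecting to title, mid, sid (9 duplicate(s) eliminated): {(Alpha, 21, 13), (Delta, 3, 36), (Delta, 3, 4), (Echo, 21, 2), (Gamma, 39, 20), (Gamma, 39, 33), (Helix, 21, 26), (Lyra, 31, 7), (Nova, 31, 18)}
Apply σ_{mid != 39}; surviving tuples: {(Alpha, 21, 13), (Delta, 3, 36), (Delta, 3, 4), (Echo, 21, 2), (Helix, 21, 26), (Lyra, 31, 7), (Nova, 31, 18)}
Projecting to mid, sid: {(21, 13), (21, 2), (21, 26), (3, 36), (3, 4), (31, 18), (31, 7)}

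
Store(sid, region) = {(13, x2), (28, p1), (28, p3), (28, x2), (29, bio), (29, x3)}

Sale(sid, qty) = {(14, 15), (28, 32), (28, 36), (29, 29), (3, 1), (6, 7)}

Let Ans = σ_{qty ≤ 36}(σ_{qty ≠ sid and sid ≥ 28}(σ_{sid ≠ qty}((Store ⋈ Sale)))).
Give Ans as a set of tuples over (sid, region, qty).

Store ⋈ Sale (natural join on sid): {(28, p1, 32), (28, p1, 36), (28, p3, 32), (28, p3, 36), (28, x2, 32), (28, x2, 36), (29, bio, 29), (29, x3, 29)}
Selection sid ≠ qty: {(28, p1, 32), (28, p1, 36), (28, p3, 32), (28, p3, 36), (28, x2, 32), (28, x2, 36)}
Selection qty ≠ sid and sid ≥ 28: {(28, p1, 32), (28, p1, 36), (28, p3, 32), (28, p3, 36), (28, x2, 32), (28, x2, 36)}
Selection qty ≤ 36: {(28, p1, 32), (28, p1, 36), (28, p3, 32), (28, p3, 36), (28, x2, 32), (28, x2, 36)}

{(28, p1, 32), (28, p1, 36), (28, p3, 32), (28, p3, 36), (28, x2, 32), (28, x2, 36)}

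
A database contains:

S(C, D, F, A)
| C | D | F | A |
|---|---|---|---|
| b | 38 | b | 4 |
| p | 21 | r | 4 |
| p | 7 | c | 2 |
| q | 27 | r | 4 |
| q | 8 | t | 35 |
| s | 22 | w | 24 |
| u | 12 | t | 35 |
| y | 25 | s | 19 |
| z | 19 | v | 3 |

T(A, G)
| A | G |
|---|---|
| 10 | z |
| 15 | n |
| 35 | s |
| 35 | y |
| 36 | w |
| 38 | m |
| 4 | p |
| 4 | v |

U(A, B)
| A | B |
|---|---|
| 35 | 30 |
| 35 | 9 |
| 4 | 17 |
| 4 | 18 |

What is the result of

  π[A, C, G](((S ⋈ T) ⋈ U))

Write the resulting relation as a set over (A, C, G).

Joining S and T on A yields {(b, 38, b, 4, p), (b, 38, b, 4, v), (p, 21, r, 4, p), (p, 21, r, 4, v), (q, 27, r, 4, p), (q, 27, r, 4, v), (q, 8, t, 35, s), (q, 8, t, 35, y), (u, 12, t, 35, s), (u, 12, t, 35, y)}.
Joining (S ⋈ T) and U on A yields {(b, 38, b, 4, p, 17), (b, 38, b, 4, p, 18), (b, 38, b, 4, v, 17), (b, 38, b, 4, v, 18), (p, 21, r, 4, p, 17), (p, 21, r, 4, p, 18), (p, 21, r, 4, v, 17), (p, 21, r, 4, v, 18), (q, 27, r, 4, p, 17), (q, 27, r, 4, p, 18), (q, 27, r, 4, v, 17), (q, 27, r, 4, v, 18), (q, 8, t, 35, s, 30), (q, 8, t, 35, s, 9), (q, 8, t, 35, y, 30), (q, 8, t, 35, y, 9), (u, 12, t, 35, s, 30), (u, 12, t, 35, s, 9), (u, 12, t, 35, y, 30), (u, 12, t, 35, y, 9)}.
Keep only column(s) A, C, G (10 duplicate(s) eliminated): {(35, q, s), (35, q, y), (35, u, s), (35, u, y), (4, b, p), (4, b, v), (4, p, p), (4, p, v), (4, q, p), (4, q, v)}

{(35, q, s), (35, q, y), (35, u, s), (35, u, y), (4, b, p), (4, b, v), (4, p, p), (4, p, v), (4, q, p), (4, q, v)}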